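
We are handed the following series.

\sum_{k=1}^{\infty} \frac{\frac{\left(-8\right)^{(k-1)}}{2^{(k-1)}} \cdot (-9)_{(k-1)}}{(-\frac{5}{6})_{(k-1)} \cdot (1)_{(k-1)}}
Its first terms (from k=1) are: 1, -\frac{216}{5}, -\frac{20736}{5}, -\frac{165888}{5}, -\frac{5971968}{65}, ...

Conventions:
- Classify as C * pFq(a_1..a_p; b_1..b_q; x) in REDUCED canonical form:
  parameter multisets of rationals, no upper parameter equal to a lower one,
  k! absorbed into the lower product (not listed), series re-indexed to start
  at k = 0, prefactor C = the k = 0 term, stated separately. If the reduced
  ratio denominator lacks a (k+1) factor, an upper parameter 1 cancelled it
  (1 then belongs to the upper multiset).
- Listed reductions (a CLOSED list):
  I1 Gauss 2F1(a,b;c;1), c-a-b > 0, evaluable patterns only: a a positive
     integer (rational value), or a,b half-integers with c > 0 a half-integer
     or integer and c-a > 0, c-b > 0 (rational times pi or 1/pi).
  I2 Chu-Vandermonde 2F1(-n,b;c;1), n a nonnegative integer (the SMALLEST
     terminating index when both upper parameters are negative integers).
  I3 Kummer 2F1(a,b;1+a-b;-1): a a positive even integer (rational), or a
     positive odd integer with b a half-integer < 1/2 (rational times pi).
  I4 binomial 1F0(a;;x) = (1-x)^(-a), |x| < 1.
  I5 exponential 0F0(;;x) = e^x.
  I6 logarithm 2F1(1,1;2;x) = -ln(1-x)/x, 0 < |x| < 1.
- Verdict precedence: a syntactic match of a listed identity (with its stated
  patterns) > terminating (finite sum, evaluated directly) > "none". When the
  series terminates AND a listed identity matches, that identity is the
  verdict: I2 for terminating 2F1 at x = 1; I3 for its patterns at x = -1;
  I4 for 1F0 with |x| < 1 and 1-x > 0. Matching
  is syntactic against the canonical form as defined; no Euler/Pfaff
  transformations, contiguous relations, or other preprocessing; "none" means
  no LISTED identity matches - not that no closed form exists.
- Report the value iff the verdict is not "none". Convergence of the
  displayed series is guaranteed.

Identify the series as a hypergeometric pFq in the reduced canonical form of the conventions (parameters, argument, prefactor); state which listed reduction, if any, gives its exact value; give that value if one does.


First insight: x = -4 and the two k-th powers (C = 1) combine into one argument.
Adjacent-term ratio: r(k) = -4 * (k-9) / [(k-\frac{5}{6}) (k+1)] ; factor over Q: parameters, x = -4, and C = 1.

Prefactor 1, argument -4: 1F1 with upper {-9} over lower {-\frac{5}{6}}. Verdict: terminating. (-9)_k vanishes past k = 9, leaving a 10-term sum, computed directly. Its exact value is -\frac{285724719893023}{819961625}.


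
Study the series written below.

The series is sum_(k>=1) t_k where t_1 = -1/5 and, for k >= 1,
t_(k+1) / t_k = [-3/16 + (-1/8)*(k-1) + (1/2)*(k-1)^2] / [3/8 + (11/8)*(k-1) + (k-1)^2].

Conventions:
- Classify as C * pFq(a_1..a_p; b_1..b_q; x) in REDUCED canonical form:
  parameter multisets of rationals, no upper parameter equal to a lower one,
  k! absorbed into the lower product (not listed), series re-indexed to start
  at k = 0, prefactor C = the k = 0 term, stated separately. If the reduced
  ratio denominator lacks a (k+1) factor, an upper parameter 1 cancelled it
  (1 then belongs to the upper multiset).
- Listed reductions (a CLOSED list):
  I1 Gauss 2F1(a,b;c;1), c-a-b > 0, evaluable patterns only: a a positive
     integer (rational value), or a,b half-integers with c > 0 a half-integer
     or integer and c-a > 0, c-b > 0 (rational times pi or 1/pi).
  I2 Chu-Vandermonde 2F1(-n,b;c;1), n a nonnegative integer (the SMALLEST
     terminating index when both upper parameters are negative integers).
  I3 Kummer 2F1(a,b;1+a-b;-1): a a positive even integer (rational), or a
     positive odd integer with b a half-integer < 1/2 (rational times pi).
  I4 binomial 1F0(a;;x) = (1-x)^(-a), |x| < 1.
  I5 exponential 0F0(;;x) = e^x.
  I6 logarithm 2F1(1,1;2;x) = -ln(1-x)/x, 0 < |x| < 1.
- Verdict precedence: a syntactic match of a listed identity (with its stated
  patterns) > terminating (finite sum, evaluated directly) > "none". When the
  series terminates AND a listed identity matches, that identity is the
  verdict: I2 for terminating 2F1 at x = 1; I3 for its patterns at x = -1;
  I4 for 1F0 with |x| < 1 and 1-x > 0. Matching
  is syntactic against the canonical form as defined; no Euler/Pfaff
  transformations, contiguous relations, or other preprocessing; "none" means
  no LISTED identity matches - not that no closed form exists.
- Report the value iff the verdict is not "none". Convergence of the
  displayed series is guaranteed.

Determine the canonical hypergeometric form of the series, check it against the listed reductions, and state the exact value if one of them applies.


Prefactor -1/5, argument 1/2: 2F1 with upper {-3/4, 1/2} over lower {3/8}. Verdict: none. A 2F1 with upper {-3/4, 1/2} fits none of I1-I6 at x = 1/2; the sum runs forever.

Key step: t_0 = -1/5 here, and the expanded ratio factors over Q; C = -1/5, roots give parameters.
Ratio: r(k) = (1/2) * (k-3/4) (k+1/2) / [(k+3/8) (k+1)] - rational; roots negated = parameters, x = (1/2), C = -1/5.


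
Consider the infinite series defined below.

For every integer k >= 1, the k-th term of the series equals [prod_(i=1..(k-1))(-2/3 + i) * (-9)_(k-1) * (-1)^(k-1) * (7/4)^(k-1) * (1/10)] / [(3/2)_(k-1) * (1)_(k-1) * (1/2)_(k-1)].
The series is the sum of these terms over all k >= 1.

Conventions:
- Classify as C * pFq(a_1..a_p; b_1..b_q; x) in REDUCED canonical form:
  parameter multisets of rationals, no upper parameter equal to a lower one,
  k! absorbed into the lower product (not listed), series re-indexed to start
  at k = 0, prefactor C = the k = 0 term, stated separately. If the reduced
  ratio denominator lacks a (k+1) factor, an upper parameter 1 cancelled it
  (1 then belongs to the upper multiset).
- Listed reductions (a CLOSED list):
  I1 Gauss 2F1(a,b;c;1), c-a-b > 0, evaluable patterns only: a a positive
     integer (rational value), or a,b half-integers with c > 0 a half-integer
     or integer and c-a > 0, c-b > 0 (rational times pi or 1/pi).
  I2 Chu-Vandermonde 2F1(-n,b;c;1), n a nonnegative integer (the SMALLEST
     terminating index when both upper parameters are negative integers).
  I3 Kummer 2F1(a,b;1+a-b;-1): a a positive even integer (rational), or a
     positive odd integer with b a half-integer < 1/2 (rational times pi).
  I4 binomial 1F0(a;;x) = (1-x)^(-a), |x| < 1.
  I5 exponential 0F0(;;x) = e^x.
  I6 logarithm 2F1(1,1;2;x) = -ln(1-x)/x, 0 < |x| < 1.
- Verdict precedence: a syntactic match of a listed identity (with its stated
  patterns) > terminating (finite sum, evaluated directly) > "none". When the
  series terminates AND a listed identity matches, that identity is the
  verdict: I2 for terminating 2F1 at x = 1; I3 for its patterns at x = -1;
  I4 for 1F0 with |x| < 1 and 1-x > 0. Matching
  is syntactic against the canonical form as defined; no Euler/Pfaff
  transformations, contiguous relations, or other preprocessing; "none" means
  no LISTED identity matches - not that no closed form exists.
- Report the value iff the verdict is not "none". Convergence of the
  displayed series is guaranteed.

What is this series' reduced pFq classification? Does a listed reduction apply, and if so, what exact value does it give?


Classification (C = 1/10): 2F2 with upper {-9, 1/3}, lower {1/2, 3/2}, argument x = -7/4. Verdict: terminating - the sum ends at index 9 because -9 is a negative integer; exact evaluation follows. Hence: 215678645508249724/36691706674569375.

Key observation: with t_0 = 1/10, the (-1)^k factor (C = 1/10, x = -7/4) folds into the argument's sign.
Ratio: r(k) = (-7/4) * (k-9) (k+1/3) / [(k+1/2) (k+3/2) (k+1)] - rational; roots negated = parameters, x = (-7/4), C = 1/10.


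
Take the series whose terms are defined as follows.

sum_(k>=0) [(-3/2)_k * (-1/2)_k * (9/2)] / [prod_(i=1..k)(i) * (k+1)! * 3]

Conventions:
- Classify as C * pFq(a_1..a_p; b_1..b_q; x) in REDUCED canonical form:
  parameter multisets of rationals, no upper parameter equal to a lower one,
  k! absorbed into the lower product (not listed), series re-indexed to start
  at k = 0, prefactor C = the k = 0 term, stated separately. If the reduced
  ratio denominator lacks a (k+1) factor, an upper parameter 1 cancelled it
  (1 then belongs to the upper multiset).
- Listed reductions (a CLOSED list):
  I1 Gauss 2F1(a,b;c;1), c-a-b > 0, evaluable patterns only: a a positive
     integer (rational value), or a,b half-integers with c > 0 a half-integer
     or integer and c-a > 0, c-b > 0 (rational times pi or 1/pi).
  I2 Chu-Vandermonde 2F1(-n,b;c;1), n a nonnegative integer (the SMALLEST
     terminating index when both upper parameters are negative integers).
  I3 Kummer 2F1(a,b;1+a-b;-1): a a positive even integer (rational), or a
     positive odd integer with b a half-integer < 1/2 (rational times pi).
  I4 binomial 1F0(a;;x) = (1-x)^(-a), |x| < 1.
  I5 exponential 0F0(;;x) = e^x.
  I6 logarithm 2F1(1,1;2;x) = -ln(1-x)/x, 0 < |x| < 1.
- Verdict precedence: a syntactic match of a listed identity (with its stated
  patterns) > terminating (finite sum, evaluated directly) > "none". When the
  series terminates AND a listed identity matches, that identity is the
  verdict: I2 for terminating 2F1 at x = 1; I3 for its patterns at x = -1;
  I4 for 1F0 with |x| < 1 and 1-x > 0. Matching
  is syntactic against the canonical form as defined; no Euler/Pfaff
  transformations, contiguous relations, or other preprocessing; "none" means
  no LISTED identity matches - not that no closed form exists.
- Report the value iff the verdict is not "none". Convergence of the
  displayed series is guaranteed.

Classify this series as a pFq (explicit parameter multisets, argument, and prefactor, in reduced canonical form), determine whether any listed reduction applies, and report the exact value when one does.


Reduced: x = 1, 2F1, upper = {-3/2, -1/2}, lower = {2}, C = 3/2. Verdict (x = 1): the half-integer Gauss pattern (I1) applies (x = 1; upper {-3/2, -1/2} half-integers, c = 2 in the evaluable pattern). Exact value: (32/5) / pi.

Key observation: t_0 being 3/2, the product of the first k integers (C = 3/2) is k!.
Ratio: r(k) = 1 * (k-3/2) (k-1/2) / [(k+2) (k+1)] - rational in k, leading ratio 1; with t_0 = 3/2, classification follows.


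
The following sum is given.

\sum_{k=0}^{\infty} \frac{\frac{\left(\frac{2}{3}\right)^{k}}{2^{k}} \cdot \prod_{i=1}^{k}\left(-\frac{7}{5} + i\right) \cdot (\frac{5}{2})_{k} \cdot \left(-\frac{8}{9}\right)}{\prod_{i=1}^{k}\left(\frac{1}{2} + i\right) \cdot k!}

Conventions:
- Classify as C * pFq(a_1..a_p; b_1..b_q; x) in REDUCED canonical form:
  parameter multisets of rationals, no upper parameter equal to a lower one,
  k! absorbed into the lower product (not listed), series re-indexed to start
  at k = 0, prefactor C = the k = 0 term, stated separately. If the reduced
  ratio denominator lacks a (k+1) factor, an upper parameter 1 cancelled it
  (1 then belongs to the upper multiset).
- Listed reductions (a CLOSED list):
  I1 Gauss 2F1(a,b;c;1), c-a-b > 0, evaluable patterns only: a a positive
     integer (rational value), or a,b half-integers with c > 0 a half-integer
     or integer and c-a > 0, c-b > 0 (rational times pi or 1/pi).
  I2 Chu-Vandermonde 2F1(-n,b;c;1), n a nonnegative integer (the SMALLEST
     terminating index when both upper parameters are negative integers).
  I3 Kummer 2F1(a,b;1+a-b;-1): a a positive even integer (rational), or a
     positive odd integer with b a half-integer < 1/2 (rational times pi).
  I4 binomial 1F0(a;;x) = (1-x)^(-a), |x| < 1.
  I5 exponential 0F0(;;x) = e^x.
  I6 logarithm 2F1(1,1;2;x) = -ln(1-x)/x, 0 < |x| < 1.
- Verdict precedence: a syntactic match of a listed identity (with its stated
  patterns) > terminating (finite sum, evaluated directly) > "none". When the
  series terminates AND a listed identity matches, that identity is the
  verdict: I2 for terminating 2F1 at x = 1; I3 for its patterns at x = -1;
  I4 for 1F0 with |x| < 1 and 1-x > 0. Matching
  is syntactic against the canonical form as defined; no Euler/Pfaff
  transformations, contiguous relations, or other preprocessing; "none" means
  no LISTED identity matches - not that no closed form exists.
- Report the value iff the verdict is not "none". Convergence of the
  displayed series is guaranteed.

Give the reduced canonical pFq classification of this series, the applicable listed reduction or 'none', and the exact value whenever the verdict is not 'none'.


Structural cue: t_0 being -\frac{8}{9}, the running product (C = -8/9, x = 1/3) telescopes to a rising factorial.
Adjacent-term ratio: r(k) = \frac{1}{3} * (k-\frac{2}{5}) (k+\frac{5}{2}) / [(k+\frac{3}{2}) (k+1)] - rational; roots negated = parameters, x = \frac{1}{3}, C = -\frac{8}{9}.

Classification (C = -\frac{8}{9}): 2F1 with upper {-\frac{2}{5}, \frac{5}{2}}, lower {\frac{3}{2}}, argument x = \frac{1}{3}. Verdict: none. No listed pattern accepts 2F1(-\frac{2}{5}, \frac{5}{2}; \frac{3}{2}; \frac{1}{3}).


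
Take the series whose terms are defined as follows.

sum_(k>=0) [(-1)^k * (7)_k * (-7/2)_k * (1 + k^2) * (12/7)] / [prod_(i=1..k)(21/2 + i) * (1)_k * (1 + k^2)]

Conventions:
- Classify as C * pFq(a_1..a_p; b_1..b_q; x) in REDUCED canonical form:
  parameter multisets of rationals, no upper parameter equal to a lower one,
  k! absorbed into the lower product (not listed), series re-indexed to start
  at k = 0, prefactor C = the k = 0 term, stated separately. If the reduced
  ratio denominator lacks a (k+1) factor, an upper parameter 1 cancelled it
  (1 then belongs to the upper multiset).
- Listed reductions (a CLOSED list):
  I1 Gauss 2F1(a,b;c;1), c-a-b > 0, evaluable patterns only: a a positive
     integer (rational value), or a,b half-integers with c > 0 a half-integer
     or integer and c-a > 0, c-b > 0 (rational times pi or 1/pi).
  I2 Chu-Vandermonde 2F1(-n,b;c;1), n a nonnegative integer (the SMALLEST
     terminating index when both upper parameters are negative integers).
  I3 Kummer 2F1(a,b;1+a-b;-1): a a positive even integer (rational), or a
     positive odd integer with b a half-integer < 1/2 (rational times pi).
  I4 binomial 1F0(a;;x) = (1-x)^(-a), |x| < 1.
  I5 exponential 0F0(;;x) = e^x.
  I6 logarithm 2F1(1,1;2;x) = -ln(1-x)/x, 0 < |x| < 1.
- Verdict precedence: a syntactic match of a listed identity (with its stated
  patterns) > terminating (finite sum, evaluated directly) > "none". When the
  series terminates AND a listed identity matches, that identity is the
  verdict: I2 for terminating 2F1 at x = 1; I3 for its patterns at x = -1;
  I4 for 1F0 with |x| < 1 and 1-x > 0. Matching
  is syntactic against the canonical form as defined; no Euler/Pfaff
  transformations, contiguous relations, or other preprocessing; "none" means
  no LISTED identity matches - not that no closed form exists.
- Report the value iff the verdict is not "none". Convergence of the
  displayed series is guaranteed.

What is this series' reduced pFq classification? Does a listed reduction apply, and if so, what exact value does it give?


Classification (C = 12/7): 2F1 with upper {-7/2, 7}, lower {23/2}, argument x = -1. Verdict at x = -1: the Kummer evaluation I3 matches (x = -1; c = 23/2 equals 1+a-b for upper {-7/2, 7}: listed pattern). Hence: (6235515/2097152) * pi.

The tell: with t_0 = 12/7, the lower running product (C = 12/7, x = -1) is a rising factorial.
Adjacent-term ratio: r(k) = (-1) * (k-7/2) (k+7) / [(k+23/2) (k+1)] ; factor over Q: parameters, x = (-1), and C = 12/7.


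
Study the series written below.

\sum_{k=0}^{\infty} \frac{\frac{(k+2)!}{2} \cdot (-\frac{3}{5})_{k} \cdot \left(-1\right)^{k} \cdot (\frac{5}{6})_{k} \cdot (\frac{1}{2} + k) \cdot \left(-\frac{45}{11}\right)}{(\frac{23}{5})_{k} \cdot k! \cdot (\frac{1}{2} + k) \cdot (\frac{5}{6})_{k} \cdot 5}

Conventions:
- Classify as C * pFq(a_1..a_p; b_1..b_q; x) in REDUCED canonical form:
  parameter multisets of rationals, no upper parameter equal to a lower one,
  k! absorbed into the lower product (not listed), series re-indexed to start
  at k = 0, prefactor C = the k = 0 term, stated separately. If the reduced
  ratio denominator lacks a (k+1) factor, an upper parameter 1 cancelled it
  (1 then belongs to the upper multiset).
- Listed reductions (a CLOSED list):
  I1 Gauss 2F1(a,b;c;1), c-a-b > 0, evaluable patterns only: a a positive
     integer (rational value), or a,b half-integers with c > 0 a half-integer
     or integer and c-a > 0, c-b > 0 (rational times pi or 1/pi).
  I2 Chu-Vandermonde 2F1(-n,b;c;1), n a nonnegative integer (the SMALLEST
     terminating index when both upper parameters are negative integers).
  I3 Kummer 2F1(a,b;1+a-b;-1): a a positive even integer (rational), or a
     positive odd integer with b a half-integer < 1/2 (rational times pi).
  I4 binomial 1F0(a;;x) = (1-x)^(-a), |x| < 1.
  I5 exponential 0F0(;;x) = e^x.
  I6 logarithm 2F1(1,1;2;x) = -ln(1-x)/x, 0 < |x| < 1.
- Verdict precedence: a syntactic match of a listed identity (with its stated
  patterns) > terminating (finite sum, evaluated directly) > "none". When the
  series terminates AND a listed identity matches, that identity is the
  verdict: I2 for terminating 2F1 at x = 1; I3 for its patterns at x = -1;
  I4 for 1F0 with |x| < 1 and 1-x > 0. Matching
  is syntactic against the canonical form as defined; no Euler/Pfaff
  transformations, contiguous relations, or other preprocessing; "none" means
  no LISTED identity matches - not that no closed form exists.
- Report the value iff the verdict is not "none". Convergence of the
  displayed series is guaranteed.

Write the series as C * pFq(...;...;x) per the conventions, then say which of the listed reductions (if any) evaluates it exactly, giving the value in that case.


Classification (C = -\frac{9}{11}): 2F1 with upper {-\frac{3}{5}, 3}, lower {\frac{23}{5}}, argument x = -1. Verdict: no listed reduction: x = -1 and upper {-\frac{3}{5}, 3} fail every I1-I6 pattern.

Key observation: t_0 being -\frac{9}{11}, the factorial ratio (C = -9/11, x = -1) (k+a-1)!/(a-1)! is a rising factorial (a)_k.
Term ratio: r(k) = -1 * (k-\frac{3}{5}) (k+3) / [(k+\frac{23}{5}) (k+1)] - rational in k. x = -1; t_0 = -\frac{9}{11}; negate the roots.


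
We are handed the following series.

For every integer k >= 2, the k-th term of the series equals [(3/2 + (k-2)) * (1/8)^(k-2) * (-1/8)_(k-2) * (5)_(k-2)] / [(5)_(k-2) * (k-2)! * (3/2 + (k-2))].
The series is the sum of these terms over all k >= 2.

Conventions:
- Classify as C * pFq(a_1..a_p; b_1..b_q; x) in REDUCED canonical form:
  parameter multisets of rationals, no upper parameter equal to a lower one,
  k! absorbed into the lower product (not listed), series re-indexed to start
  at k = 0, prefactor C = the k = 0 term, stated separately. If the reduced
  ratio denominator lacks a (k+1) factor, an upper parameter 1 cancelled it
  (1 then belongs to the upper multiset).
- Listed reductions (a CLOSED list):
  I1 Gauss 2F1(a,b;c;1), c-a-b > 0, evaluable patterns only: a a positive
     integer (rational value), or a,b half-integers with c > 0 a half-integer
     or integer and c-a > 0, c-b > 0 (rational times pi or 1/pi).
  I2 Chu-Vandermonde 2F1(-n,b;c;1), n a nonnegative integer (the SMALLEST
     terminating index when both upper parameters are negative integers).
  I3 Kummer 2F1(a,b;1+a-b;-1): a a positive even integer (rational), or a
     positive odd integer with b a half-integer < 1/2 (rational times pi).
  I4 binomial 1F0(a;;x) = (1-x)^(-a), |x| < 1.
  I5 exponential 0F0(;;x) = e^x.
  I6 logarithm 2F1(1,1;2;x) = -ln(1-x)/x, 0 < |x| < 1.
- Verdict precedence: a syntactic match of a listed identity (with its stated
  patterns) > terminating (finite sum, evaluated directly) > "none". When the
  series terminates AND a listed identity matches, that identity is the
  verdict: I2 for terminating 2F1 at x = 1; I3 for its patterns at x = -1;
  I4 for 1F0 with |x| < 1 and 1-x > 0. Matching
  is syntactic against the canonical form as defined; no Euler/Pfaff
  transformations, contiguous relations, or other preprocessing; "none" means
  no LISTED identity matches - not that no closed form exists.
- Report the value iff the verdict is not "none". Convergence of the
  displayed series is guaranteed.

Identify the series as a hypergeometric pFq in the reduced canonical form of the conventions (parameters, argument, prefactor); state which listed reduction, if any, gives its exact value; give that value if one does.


Classification (C = 1): 1F0 with upper {-1/8}, lower {-}, argument x = 1/8. Verdict: binomial (I4) fires (the 1F0 binomial series: exponent 1/8, x = 1/8). Hence: (7/8)^(1/8).

The tell: with t_0 = 1, striking the common factor k + 3/2 reduces the term (C = 1).
Term ratio: r(k) = (1/8) * (k-1/8) / [(k+1)] - rational in k, leading ratio (1/8); with t_0 = 1, classification follows.


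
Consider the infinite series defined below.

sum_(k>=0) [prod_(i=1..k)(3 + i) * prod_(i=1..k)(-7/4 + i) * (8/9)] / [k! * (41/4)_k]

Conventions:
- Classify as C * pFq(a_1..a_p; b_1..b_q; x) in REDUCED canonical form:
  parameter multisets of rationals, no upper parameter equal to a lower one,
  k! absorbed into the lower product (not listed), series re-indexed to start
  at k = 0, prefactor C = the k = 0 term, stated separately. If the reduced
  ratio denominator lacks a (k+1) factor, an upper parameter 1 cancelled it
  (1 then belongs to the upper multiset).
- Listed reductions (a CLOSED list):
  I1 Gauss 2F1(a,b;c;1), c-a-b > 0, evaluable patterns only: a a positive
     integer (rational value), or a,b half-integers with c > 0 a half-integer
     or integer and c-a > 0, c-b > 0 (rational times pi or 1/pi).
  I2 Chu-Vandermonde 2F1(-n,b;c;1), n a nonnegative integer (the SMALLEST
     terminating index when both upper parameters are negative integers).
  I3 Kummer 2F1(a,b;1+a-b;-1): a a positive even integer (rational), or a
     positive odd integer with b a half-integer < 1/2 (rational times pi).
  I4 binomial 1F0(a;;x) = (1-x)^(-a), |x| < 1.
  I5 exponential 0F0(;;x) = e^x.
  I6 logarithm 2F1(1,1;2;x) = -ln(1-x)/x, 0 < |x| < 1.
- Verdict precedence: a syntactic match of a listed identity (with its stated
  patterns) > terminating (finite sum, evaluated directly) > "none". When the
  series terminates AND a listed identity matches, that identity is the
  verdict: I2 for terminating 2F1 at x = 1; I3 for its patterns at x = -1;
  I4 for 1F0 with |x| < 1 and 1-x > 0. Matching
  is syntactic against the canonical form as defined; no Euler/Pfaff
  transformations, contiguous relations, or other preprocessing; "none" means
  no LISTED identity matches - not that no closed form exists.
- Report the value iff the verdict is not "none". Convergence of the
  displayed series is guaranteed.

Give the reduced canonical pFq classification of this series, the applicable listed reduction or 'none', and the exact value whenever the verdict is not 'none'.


Canonical form: C = 8/9 times 2F1 with upper {-3/4, 4}, lower {41/4}, x = 1. Verdict at x = 1: Gauss's theorem (I1) matches (x = 1: the Gamma ratio telescopes since c-a-b = 7 > 0 and a = 4 in Z>0). Exact value: 59015/96768.

The tell: with t_0 = 8/9, the running product (prefactor 8/9) telescopes to a rising factorial.
Consecutive-term ratio: r(k) = 1 * (k-3/4) (k+4) / [(k+41/4) (k+1)] ; factor over Q: parameters, x = 1, and C = 8/9.


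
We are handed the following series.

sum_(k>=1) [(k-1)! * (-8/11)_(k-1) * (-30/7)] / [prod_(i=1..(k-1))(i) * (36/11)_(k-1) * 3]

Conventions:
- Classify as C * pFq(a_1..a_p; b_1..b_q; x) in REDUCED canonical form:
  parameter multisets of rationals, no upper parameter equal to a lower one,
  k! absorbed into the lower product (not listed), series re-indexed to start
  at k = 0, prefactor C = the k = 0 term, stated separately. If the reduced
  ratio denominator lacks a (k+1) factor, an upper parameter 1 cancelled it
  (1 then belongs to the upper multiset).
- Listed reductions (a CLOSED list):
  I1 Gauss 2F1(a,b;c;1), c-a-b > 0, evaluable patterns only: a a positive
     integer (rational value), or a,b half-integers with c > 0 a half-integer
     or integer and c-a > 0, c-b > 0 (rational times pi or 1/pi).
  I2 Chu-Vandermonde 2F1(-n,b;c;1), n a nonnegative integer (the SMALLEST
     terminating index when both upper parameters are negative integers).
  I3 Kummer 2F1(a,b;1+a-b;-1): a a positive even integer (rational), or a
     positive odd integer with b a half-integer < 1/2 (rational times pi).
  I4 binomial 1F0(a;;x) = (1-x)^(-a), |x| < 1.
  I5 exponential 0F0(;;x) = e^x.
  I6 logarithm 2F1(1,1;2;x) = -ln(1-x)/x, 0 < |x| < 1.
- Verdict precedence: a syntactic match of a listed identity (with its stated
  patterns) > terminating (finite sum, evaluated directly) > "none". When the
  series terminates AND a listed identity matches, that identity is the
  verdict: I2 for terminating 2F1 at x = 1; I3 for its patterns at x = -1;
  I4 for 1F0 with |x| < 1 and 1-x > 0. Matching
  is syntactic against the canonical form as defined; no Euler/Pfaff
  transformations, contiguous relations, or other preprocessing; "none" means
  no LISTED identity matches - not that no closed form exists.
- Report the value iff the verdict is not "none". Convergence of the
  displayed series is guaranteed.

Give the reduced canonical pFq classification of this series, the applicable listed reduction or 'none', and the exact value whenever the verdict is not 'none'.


With C = -10/7: the canonical form is 2F1(-8/11, 1; 36/11; 1). Verdict (x = 1): Gauss's theorem (I1) applies (x = 1: the Gamma ratio telescopes since c-a-b = 3 > 0 and a = 1 in Z>0). Hence: -250/231.

Key step: t_0 being -10/7, the product of the first k integers (C = -10/7, x = 1) is k!.
Adjacent-term ratio: r(k) = 1 * (k-8/11) (k+1) / [(k+36/11) (k+1)] ; factor over Q: parameters, x = 1, and C = -10/7.


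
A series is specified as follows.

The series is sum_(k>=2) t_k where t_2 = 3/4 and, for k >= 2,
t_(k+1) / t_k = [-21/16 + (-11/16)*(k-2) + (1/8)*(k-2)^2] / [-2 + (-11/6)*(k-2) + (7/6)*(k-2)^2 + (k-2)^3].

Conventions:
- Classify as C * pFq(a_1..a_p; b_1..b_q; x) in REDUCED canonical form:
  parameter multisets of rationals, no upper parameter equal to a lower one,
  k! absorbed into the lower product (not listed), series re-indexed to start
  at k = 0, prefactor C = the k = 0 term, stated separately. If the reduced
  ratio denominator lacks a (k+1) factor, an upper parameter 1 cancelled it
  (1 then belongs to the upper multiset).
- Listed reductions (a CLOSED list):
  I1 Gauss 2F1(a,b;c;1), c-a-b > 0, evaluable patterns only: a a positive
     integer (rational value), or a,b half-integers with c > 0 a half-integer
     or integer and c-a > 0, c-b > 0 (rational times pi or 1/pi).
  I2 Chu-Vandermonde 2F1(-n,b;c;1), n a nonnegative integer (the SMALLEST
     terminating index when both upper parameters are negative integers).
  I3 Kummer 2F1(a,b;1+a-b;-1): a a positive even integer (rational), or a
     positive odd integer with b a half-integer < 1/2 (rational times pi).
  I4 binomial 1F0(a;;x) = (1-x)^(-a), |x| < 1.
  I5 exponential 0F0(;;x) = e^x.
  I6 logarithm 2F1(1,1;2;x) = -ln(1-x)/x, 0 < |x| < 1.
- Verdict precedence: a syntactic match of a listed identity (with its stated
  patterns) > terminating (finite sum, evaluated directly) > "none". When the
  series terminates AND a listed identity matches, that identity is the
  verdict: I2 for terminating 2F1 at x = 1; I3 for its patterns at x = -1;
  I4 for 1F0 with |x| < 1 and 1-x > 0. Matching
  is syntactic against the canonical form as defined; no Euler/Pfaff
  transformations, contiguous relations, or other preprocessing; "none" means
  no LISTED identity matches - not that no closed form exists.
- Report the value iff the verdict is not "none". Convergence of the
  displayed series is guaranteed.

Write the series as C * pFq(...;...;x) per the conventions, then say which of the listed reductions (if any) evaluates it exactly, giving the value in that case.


The series (x = 1/8) is 1F1: upper {-7}, lower {-4/3}, prefactor 3/4. Verdict: terminating - upper parameter -7 makes this a finite sum (last index 7), evaluated exactly. Sum: 61462933773/37580963840.

First insight: with t_0 = 3/4, cancel k + 3/2 from the displayed ratio first; then C = 3/4, x = 1/8.
Adjacent-term ratio: r(k) = (1/8) * (k-7) / [(k-4/3) (k+1)] - poly over poly, x = (1/8) from leading terms; C = 3/4 at k = 0.


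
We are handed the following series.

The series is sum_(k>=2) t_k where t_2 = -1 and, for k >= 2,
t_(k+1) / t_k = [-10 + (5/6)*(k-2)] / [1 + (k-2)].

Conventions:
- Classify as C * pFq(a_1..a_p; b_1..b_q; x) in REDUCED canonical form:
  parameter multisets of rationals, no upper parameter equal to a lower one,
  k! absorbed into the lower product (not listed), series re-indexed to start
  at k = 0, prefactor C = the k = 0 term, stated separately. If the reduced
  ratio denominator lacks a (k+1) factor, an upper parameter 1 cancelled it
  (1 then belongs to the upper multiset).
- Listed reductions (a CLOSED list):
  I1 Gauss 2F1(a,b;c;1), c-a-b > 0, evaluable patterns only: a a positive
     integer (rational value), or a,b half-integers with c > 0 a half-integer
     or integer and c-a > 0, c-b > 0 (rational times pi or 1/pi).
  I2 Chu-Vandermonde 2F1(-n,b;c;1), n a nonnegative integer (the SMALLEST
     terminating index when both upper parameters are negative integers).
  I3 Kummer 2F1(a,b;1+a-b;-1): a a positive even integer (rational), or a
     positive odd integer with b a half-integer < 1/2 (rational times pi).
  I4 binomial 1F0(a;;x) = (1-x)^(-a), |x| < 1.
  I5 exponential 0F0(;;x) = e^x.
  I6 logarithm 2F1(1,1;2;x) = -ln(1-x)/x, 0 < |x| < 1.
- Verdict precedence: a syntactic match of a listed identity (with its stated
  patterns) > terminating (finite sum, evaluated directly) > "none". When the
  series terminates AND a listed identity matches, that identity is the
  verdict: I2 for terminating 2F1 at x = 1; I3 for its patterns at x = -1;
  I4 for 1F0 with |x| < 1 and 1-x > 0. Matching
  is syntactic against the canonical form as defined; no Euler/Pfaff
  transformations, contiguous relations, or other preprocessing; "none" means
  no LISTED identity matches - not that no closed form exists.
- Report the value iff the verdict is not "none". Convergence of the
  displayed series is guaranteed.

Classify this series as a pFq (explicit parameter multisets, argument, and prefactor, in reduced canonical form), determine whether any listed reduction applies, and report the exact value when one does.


Classification (C = -1): 1F0 with upper {-12}, lower {-}, argument x = 5/6. Verdict: the binomial series (I4) applies (the 1F0 binomial series: exponent 12, x = 5/6). Value: -1/2176782336.

The tell: t_0 = -1 here, and roots of the ratio polynomials (C = -1, x = 5/6) are the negated parameters.
Term ratio: r(k) = (5/6) * (k-12) / [(k+1)] - rational; roots negated = parameters, x = (5/6), C = -1.


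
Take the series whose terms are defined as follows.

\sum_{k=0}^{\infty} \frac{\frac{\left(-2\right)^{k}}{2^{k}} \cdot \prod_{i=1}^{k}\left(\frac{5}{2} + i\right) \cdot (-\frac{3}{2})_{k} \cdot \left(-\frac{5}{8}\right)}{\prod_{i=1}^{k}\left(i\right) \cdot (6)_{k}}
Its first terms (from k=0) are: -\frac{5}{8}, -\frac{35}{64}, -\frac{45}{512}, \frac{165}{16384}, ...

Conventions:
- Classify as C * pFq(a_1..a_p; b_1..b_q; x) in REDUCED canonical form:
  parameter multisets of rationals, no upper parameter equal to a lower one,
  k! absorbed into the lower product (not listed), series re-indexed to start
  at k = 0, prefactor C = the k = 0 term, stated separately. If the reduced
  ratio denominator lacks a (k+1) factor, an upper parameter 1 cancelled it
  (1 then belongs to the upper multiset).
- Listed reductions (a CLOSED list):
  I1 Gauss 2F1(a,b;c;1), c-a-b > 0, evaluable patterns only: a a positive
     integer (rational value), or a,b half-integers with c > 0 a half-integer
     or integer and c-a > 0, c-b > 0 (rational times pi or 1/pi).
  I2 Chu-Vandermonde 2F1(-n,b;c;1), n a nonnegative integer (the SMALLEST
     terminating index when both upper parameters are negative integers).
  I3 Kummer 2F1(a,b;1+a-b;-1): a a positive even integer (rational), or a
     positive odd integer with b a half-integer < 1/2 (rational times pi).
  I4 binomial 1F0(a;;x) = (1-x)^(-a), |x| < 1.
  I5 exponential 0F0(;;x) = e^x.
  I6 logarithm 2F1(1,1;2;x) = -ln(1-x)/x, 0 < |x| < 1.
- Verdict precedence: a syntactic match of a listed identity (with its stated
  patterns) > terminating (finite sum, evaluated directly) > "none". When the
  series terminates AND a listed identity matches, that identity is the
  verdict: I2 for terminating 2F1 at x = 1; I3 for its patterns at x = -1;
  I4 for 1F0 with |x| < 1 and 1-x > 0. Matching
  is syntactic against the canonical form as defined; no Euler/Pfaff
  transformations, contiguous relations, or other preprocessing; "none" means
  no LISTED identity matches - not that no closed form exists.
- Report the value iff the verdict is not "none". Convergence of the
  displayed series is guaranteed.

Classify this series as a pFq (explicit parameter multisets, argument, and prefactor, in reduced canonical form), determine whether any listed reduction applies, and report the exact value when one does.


At argument -1: a 2F1 with upper {-\frac{3}{2}, \frac{7}{2}}, lower {6}, scaled by C = -\frac{5}{8}. Verdict: none here - no I1-I6 shape fits x = -1 with lower {6}.

Structural cue: with t_0 = -\frac{5}{8}, the product of the first k integers (C = -5/8, x = -1) is k!.
Ratio: r(k) = -1 * (k-\frac{3}{2}) (k+\frac{7}{2}) / [(k+6) (k+1)] - rational in k, leading ratio -1; with t_0 = -\frac{5}{8}, classification follows.


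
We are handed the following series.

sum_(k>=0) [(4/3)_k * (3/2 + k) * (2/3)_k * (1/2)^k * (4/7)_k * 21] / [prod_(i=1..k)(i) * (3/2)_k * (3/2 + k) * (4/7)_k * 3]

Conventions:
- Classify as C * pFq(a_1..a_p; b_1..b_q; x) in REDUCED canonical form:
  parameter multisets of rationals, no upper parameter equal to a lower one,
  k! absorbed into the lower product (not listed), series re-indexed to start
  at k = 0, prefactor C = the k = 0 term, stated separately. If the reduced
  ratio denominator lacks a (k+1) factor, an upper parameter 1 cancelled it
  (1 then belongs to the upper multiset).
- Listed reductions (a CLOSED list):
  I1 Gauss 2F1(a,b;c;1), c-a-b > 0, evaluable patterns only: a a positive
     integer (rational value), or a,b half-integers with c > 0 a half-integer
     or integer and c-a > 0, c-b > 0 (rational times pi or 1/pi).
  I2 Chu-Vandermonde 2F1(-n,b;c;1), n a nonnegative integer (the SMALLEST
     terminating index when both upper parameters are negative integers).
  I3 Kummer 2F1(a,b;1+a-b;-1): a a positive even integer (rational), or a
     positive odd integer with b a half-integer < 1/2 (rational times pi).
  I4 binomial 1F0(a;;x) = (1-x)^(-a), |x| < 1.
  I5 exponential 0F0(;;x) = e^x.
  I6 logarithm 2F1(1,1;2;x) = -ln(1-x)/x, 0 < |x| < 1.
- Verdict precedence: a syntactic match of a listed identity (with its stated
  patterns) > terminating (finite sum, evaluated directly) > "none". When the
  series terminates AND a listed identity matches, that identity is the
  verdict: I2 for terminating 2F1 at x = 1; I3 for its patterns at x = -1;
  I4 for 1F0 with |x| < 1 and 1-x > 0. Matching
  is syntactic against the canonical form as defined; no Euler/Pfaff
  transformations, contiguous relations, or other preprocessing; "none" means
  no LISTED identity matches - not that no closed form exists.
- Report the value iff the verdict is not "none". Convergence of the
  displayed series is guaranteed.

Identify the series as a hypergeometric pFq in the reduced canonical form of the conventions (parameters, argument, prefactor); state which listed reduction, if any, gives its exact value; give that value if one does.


The series (x = 1/2) is 2F1: upper {2/3, 4/3}, lower {3/2}, prefactor 7. Verdict: none (x = 1/2): each listed identity misses the multisets {2/3, 4/3} ; {3/2}.

Key observation: x = (1/2) and the factor k + 3/2 cancels (top and bottom), leaving prefactor 7.
Adjacent-term ratio: r(k) = (1/2) * (k+2/3) (k+4/3) / [(k+3/2) (k+1)] - poly over poly, x = (1/2) from leading terms; C = 7 at k = 0.


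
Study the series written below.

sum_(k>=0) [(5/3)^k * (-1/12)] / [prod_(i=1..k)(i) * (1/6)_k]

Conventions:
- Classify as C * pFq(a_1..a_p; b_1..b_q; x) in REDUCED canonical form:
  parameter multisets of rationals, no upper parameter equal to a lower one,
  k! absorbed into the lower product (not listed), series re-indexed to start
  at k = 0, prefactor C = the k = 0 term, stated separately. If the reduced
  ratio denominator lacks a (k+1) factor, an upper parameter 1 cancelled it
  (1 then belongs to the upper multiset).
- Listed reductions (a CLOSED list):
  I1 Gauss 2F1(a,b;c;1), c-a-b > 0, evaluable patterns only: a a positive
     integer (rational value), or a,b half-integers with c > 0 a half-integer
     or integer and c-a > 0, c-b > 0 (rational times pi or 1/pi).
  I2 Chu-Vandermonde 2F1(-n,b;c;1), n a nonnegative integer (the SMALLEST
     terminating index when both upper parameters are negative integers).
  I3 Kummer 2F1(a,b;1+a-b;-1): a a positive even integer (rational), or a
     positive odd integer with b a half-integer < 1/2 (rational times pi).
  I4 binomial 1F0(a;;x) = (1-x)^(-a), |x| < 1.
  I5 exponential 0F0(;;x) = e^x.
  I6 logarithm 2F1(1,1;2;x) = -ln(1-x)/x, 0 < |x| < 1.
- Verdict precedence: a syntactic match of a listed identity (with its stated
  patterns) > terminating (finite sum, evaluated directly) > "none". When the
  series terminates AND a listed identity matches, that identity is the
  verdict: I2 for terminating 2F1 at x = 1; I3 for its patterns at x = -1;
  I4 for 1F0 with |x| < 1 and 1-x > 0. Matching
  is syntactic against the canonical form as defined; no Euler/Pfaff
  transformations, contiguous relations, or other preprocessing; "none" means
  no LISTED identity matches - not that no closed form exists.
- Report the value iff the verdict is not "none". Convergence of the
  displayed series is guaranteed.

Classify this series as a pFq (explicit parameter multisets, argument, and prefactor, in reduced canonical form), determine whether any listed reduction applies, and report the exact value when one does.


With C = -1/12: the canonical form is 0F1(-; 1/6; 5/3). Verdict: none. Every listed pattern misses the 0F1 form at 5/3, upper {-}.

Key observation: x = (5/3) and the product of the first k integers (C = -1/12) is k!.
Consecutive-term ratio: r(k) = (5/3) * 1 / [(k+1/6) (k+1)] - poly over poly, x = (5/3) from leading terms; C = -1/12 at k = 0.


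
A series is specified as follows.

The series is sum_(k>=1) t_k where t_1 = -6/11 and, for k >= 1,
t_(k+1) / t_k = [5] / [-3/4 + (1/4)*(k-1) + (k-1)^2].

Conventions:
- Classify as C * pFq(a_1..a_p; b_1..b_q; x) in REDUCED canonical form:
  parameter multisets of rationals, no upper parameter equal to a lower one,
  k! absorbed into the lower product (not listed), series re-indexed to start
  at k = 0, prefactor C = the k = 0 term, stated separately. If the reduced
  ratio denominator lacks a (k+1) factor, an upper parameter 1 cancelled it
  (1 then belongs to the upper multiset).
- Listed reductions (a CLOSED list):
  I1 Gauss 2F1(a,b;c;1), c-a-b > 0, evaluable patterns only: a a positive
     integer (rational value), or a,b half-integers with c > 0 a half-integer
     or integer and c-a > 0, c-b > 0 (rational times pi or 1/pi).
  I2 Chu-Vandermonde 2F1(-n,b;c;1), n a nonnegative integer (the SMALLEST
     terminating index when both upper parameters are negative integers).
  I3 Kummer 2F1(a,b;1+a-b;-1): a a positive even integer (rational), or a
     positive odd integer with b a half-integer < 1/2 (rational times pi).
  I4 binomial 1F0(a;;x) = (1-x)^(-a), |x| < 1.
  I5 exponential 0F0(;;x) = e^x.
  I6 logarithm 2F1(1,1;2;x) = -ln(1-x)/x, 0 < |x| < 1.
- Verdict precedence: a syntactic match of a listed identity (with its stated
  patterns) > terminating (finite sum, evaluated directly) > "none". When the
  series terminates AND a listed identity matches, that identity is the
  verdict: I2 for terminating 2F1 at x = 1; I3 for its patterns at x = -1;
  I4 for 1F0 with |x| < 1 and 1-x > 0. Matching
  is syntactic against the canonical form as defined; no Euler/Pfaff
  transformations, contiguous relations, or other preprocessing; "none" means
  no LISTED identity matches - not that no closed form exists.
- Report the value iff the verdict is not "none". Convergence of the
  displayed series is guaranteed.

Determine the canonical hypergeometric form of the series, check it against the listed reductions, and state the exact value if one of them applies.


Reduced: x = 5, 0F1, upper = {-}, lower = {-3/4}, C = -6/11. Verdict: none - at argument 5 the multisets {-} ; {-3/4} match no listed identity.

Key step: with t_0 = -6/11, factor the ratio over Q (C = -6/11): negated roots = parameters.
Term ratio: r(k) = 5 * 1 / [(k-3/4) (k+1)] ; factor over Q: parameters, x = 5, and C = -6/11.
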